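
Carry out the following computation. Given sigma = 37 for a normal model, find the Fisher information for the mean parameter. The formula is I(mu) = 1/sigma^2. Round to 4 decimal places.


The Fisher information for the mean of a normal distribution is I(mu) = 1/sigma^2.
sigma = 37, so sigma^2 = 1369.
I(mu) = 1/1369 = 0.0007

0.0007


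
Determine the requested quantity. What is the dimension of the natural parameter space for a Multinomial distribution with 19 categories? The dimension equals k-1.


Exponential family dimension calculation:
For Multinomial with k=19 categories, dim = k-1 = 18.

18


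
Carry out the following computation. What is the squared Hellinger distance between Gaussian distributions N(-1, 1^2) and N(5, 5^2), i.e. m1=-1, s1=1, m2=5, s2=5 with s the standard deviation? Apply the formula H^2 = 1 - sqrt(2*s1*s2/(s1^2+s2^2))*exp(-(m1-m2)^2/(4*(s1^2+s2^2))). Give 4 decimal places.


Squared Hellinger distance for Gaussians:
H^2 = 1 - sqrt(2*s1*s2/(s1^2+s2^2)) * exp(-(m1-m2)^2/(4*(s1^2+s2^2))).
s1^2 = 1, s2^2 = 25, s1^2+s2^2 = 26.
sqrt(2*1*5/(26)) = 0.620174.
(m1-m2)^2 = (-6)^2 = 36.
exp(-36/(4*26)) = exp(-0.346154) = 0.707404.
H^2 = 1 - 0.620174*0.707404 = 0.5613

0.5613


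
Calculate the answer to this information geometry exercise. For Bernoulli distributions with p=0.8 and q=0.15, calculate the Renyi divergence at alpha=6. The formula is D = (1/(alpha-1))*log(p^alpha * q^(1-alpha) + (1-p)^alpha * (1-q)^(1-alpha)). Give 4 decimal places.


Renyi divergence of order alpha between Bernoulli distributions:
D = (1/(alpha-1))*log(p^alpha * q^(1-alpha) + (1-p)^alpha * (1-q)^(1-alpha)).
alpha = 6, p = 0.8, q = 0.15.
p^alpha * q^(1-alpha) = 0.8^6 * 0.15^-5 = 3452.102058.
(1-p)^alpha * (1-q)^(1-alpha) = 0.2^6 * 0.85^-5 = 0.000144.
sum = 3452.102058 + 0.000144 = 3452.102202.
D = (1/5)*log(3452.102202) = 1.6293

1.6293


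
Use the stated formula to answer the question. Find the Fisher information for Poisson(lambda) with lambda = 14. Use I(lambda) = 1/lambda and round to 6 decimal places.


Fisher information for Poisson: I(lambda) = 1/lambda.
lambda = 14.
I(lambda) = 1/14 = 0.071429

0.071429


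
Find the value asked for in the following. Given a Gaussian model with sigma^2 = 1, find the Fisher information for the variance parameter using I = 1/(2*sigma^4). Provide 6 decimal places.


Fisher information for variance: I(sigma^2) = 1/(2*sigma^4).
sigma^2 = 1, so sigma^4 = 1.
I = 1/(2*1) = 1/2 = 0.500000

0.500000


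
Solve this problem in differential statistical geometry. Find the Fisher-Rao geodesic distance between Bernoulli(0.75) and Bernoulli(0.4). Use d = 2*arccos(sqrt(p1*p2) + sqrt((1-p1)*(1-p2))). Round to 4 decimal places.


Geodesic distance on Bernoulli manifold:
d(p1,p2) = 2*arccos(sqrt(p1*p2) + sqrt((1-p1)*(1-p2))).
sqrt(p1*p2) = sqrt(0.75*0.4) = 0.547723.
sqrt((1-p1)*(1-p2)) = sqrt(0.25*0.6) = 0.387298.
arg = 0.547723 + 0.387298 = 0.935021.
d = 2*arccos(0.935021) = 0.7250

0.7250


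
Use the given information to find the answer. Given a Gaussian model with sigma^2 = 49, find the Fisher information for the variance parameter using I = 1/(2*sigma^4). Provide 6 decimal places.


Fisher information for variance: I(sigma^2) = 1/(2*sigma^4).
sigma^2 = 49, so sigma^4 = 2401.
I = 1/(2*2401) = 1/4802 = 0.000208

0.000208


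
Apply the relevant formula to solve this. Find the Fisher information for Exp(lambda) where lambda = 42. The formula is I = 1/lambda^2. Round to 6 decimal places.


Fisher information for exponential: I(lambda) = 1/lambda^2.
lambda = 42, lambda^2 = 1764.
I = 1/1764 = 0.000567

0.000567


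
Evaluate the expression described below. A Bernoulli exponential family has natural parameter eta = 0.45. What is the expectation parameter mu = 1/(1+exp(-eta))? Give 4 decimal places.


Dual coordinate (expectation parameter) for Bernoulli:
mu = 1/(1+exp(-eta)).
eta = 0.45.
exp(-eta) = exp(-0.45) = 0.637628.
mu = 1/(1+0.637628) = 0.6106

0.6106


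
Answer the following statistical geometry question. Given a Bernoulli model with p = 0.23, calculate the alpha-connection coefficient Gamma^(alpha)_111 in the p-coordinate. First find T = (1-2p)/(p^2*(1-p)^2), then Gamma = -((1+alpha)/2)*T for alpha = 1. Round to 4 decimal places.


Skewness (Amari-Chentsov) tensor: T = (1-2p)/(p^2*(1-p)^2).
p = 0.23, 1-2p = 0.54, p^2 = 0.0529, (1-p)^2 = 0.5929.
T = 0.54/(0.0529 * 0.5929) = 17.216967.
In the p-coordinate, Gamma^(alpha) = Gamma^(0) - (alpha/2)*T with Gamma^(0) = (1/2)*g'(p) = -T/2,
so Gamma^(alpha) = -((1+alpha)/2)*T.
alpha = 1, -(1+alpha)/2 = -1.0.
Gamma = -1.0 * 17.216967 = -17.2170

-17.2170


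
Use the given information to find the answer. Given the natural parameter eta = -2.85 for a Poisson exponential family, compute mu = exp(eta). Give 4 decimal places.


Expectation parameter for Poisson exponential family:
mu = exp(eta).
eta = -2.85.
mu = exp(-2.85) = 0.0578

0.0578


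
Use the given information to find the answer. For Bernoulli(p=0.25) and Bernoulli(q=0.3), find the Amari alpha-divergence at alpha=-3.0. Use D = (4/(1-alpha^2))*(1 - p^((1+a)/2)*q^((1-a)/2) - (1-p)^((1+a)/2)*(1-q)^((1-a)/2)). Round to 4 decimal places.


Amari alpha-divergence:
D = (4/(1-alpha^2))*(1 - p^((1+a)/2)*q^((1-a)/2) - (1-p)^((1+a)/2)*(1-q)^((1-a)/2)).
alpha = -3.0, p = 0.25, q = 0.3.
e1 = (1+alpha)/2 = -1.0, e2 = (1-alpha)/2 = 2.0.
t1 = p^e1 * q^e2 = 0.25^-1.0 * 0.3^2.0 = 0.36.
t2 = (1-p)^e1 * (1-q)^e2 = 0.75^-1.0 * 0.7^2.0 = 0.653333.
4/(1-alpha^2) = -0.5.
D = -0.5*(1 - 0.36 - 0.653333) = 0.0067

0.0067


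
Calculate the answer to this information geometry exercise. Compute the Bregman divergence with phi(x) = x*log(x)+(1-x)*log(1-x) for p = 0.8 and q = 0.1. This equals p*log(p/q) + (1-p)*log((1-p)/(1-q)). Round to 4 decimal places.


Bregman divergence with negative entropy generator:
D = p*log(p/q) + (1-p)*log((1-p)/(1-q)).
p = 0.8, q = 0.1.
p*log(p/q) = 0.8*log(0.8/0.1) = 1.663553.
(1-p)*log((1-p)/(1-q)) = 0.2*log(0.2/0.9) = -0.300815.
D = 1.663553 + -0.300815 = 1.3627

1.3627


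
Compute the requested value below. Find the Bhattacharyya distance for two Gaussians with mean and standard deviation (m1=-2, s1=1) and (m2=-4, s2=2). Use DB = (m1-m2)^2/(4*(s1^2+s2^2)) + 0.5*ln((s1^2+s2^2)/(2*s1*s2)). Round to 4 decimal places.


Bhattacharyya distance between two Gaussians:
DB = (m1-m2)^2/(4*(s1^2+s2^2)) + (1/2)*ln((s1^2+s2^2)/(2*s1*s2)).
(m1-m2)^2 = (2)^2 = 4.
s1^2+s2^2 = 1 + 4 = 5.
term1 = 4/20 = 0.2.
term2 = 0.5*ln(5/4.0) = 0.111572.
DB = 0.2 + 0.111572 = 0.3116

0.3116


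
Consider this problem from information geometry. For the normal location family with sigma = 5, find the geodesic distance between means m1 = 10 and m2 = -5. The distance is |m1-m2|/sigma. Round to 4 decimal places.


On the fixed-variance normal subfamily, geodesic distance = |m1-m2|/sigma.
|10 - -5| = 15.
sigma = 5.
d = 15/5 = 3.0000

3.0000


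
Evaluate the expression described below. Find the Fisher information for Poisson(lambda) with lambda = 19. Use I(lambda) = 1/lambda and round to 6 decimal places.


Fisher information for Poisson: I(lambda) = 1/lambda.
lambda = 19.
I(lambda) = 1/19 = 0.052632

0.052632


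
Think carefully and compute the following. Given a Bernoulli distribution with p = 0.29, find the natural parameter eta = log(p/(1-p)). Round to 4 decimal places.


Natural parameter for Bernoulli: eta = log(p/(1-p)).
p = 0.29, 1-p = 0.71.
p/(1-p) = 0.408451.
eta = log(0.408451) = -0.8954

-0.8954


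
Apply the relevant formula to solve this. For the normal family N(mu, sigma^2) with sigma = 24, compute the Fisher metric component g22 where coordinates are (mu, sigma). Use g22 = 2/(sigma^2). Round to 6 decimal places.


For the 2-parameter normal family, the Fisher metric has:
  g11 = 1/sigma^2, g22 = 2/sigma^2.
sigma = 24, sigma^2 = 576.
g22 = 0.003472

0.003472


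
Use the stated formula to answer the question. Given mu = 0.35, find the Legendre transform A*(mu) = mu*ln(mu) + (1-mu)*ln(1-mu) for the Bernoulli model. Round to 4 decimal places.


Legendre transform for Bernoulli:
A*(mu) = mu*log(mu) + (1-mu)*log(1-mu).
mu = 0.35, 1-mu = 0.65.
mu*log(mu) = 0.35*log(0.35) = -0.367438.
(1-mu)*log(1-mu) = 0.65*log(0.65) = -0.280009.
A* = -0.367438 + -0.280009 = -0.6474

-0.6474


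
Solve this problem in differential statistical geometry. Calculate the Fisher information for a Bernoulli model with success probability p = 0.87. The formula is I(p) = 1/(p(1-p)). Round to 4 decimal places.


For Bernoulli(p), Fisher information is I(p) = 1/(p*(1-p)).
p = 0.87, 1-p = 0.13.
p*(1-p) = 0.1131.
I(p) = 1/0.1131 = 8.8417

8.8417


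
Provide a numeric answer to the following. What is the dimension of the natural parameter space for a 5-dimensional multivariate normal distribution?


Exponential family dimension calculation:
For 5-dim MVN: mean has 5 params, covariance has 5*6/2 = 15 unique entries.
Total dim = 5 + 15 = 20.

20


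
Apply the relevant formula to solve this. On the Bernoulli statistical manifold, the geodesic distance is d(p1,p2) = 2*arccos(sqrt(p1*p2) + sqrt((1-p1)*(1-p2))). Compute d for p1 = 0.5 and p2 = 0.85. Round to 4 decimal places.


Geodesic distance on Bernoulli manifold:
d(p1,p2) = 2*arccos(sqrt(p1*p2) + sqrt((1-p1)*(1-p2))).
sqrt(p1*p2) = sqrt(0.5*0.85) = 0.65192.
sqrt((1-p1)*(1-p2)) = sqrt(0.5*0.15) = 0.273861.
arg = 0.65192 + 0.273861 = 0.925782.
d = 2*arccos(0.925782) = 0.7754

0.7754


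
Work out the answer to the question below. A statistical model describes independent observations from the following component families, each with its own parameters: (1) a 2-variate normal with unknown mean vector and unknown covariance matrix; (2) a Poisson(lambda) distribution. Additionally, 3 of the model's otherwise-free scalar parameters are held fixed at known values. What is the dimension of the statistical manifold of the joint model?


The dimension of a statistical manifold equals the number of free
(independent) real parameters of the model. For a product of independent
blocks the parameter counts add.
- 2-variate normal: 2 (mean) + 2*3/2 = 3 (symmetric covariance) = 5.
- Poisson (lambda): 1.
Total = 5 + 1 = 6.
3 parameter(s) fixed at known values: 6 - 3 = 3.
Dimension = 3

3


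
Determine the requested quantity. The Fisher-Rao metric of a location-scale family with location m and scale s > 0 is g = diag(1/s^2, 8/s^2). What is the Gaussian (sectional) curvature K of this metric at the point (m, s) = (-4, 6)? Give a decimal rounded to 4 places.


The metric has the form g = (A dm^2 + B ds^2)/s^2 with A = 1, B = 8.
Substitute u = sqrt(A/B)*m: g = B*(du^2 + ds^2)/s^2, i.e. B times the
Poincare upper half-plane metric, which has constant Gaussian curvature -1.
Scaling a 2D metric by a constant c divides the Gaussian curvature by c,
so K = -1/B = -1/(8) = -0.1250 everywhere (the point (m, s) = (-4, 6) is irrelevant:
the curvature is constant).
The requested Gaussian curvature is K = -0.1250.

-0.1250


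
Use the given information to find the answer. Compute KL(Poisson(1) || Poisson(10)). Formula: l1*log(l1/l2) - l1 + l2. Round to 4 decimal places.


KL divergence for Poisson:
KL = l1*log(l1/l2) - l1 + l2.
l1 = 1, l2 = 10.
log(1/10) = -2.302585.
l1*log(l1/l2) = 1 * -2.302585 = -2.302585.
KL = -2.302585 - 1 + 10 = 6.6974

6.6974


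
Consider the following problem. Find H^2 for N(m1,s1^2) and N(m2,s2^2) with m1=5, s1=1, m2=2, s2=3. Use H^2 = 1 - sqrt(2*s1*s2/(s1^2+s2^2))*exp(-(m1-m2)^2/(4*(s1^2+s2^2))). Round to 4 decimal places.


Squared Hellinger distance for Gaussians:
H^2 = 1 - sqrt(2*s1*s2/(s1^2+s2^2)) * exp(-(m1-m2)^2/(4*(s1^2+s2^2))).
s1^2 = 1, s2^2 = 9, s1^2+s2^2 = 10.
sqrt(2*1*3/(10)) = 0.774597.
(m1-m2)^2 = (3)^2 = 9.
exp(-9/(4*10)) = exp(-0.225) = 0.798516.
H^2 = 1 - 0.774597*0.798516 = 0.3815

0.3815


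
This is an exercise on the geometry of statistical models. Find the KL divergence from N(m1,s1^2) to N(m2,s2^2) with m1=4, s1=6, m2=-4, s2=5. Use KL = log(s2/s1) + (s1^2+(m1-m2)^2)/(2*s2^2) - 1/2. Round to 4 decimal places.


KL divergence between normal distributions:
KL = log(s2/s1) + (s1^2 + (m1-m2)^2)/(2*s2^2) - 1/2.
log(5/6) = -0.182322.
(6^2 + (4--4)^2)/(2*5^2) = (36 + 64)/50 = 2.0.
KL = -0.182322 + 2.0 - 0.5 = 1.3177

1.3177


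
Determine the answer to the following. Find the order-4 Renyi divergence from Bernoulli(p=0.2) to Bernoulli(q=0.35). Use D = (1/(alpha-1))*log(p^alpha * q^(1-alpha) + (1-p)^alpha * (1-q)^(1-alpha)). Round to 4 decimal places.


Renyi divergence of order alpha between Bernoulli distributions:
D = (1/(alpha-1))*log(p^alpha * q^(1-alpha) + (1-p)^alpha * (1-q)^(1-alpha)).
alpha = 4, p = 0.2, q = 0.35.
p^alpha * q^(1-alpha) = 0.2^4 * 0.35^-3 = 0.037318.
(1-p)^alpha * (1-q)^(1-alpha) = 0.8^4 * 0.65^-3 = 1.491488.
sum = 0.037318 + 1.491488 = 1.528806.
D = (1/3)*log(1.528806) = 0.1415

0.1415


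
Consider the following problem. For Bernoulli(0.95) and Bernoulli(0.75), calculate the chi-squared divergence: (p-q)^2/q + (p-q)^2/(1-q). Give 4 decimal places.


Chi-squared divergence between Bernoulli distributions:
chi^2 = (p-q)^2/q + (p-q)^2/(1-q).
p = 0.95, q = 0.75, p-q = 0.2.
(p-q)^2 = 0.04.
term1 = 0.04/0.75 = 0.053333.
term2 = 0.04/0.25 = 0.16.
chi^2 = 0.053333 + 0.16 = 0.2133

0.2133


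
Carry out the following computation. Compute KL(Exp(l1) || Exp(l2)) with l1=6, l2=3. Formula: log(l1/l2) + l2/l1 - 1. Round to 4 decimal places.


KL divergence for exponential family:
KL = log(l1/l2) + l2/l1 - 1.
log(6/3) = 0.693147.
3/6 = 0.5.
KL = 0.693147 + 0.5 - 1 = 0.1931

0.1931


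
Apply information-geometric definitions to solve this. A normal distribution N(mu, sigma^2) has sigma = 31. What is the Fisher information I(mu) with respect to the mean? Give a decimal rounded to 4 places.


The Fisher information for the mean of a normal distribution is I(mu) = 1/sigma^2.
sigma = 31, so sigma^2 = 961.
I(mu) = 1/961 = 0.0010

0.0010


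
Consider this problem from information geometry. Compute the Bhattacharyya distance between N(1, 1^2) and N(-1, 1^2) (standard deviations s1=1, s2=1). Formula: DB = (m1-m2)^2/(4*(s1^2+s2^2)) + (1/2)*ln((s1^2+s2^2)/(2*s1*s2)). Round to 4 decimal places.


Bhattacharyya distance between two Gaussians:
DB = (m1-m2)^2/(4*(s1^2+s2^2)) + (1/2)*ln((s1^2+s2^2)/(2*s1*s2)).
(m1-m2)^2 = (2)^2 = 4.
s1^2+s2^2 = 1 + 1 = 2.
term1 = 4/8 = 0.5.
term2 = 0.5*ln(2/2.0) = 0.0.
DB = 0.5 + 0.0 = 0.5000

0.5000


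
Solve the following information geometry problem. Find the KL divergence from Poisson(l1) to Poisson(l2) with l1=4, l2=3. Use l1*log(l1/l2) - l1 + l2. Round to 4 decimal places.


KL divergence for Poisson:
KL = l1*log(l1/l2) - l1 + l2.
l1 = 4, l2 = 3.
log(4/3) = 0.287682.
l1*log(l1/l2) = 4 * 0.287682 = 1.150728.
KL = 1.150728 - 4 + 3 = 0.1507

0.1507


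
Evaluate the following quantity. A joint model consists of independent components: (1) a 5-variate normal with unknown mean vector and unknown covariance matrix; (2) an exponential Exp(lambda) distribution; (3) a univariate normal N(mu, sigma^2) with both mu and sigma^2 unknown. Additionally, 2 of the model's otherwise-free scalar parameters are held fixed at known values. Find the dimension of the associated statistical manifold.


The dimension of a statistical manifold equals the number of free
(independent) real parameters of the model. For a product of independent
blocks the parameter counts add.
- 5-variate normal: 5 (mean) + 5*6/2 = 15 (symmetric covariance) = 20.
- exponential (lambda): 1.
- normal (mu, sigma^2): 2.
Total = 20 + 1 + 2 = 23.
2 parameter(s) fixed at known values: 23 - 2 = 21.
Dimension = 21

21


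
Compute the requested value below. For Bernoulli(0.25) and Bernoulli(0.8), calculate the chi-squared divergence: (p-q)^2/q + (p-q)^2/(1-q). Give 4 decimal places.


Chi-squared divergence between Bernoulli distributions:
chi^2 = (p-q)^2/q + (p-q)^2/(1-q).
p = 0.25, q = 0.8, p-q = -0.55.
(p-q)^2 = 0.3025.
term1 = 0.3025/0.8 = 0.378125.
term2 = 0.3025/0.2 = 1.5125.
chi^2 = 0.378125 + 1.5125 = 1.8906

1.8906


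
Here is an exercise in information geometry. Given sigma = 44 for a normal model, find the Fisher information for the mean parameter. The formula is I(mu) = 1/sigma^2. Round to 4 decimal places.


The Fisher information for the mean of a normal distribution is I(mu) = 1/sigma^2.
sigma = 44, so sigma^2 = 1936.
I(mu) = 1/1936 = 0.0005

0.0005


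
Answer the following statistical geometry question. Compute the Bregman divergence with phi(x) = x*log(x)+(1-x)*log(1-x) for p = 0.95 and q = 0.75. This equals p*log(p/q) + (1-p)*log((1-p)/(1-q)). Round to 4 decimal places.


Bregman divergence with negative entropy generator:
D = p*log(p/q) + (1-p)*log((1-p)/(1-q)).
p = 0.95, q = 0.75.
p*log(p/q) = 0.95*log(0.95/0.75) = 0.224569.
(1-p)*log((1-p)/(1-q)) = 0.05*log(0.05/0.25) = -0.080472.
D = 0.224569 + -0.080472 = 0.1441

0.1441


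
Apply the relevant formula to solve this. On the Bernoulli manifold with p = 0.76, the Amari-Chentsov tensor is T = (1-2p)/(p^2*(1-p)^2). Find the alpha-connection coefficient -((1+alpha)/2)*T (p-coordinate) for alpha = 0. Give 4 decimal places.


Skewness (Amari-Chentsov) tensor: T = (1-2p)/(p^2*(1-p)^2).
p = 0.76, 1-2p = -0.52, p^2 = 0.5776, (1-p)^2 = 0.0576.
T = -0.52/(0.5776 * 0.0576) = -15.629809.
In the p-coordinate, Gamma^(alpha) = Gamma^(0) - (alpha/2)*T with Gamma^(0) = (1/2)*g'(p) = -T/2,
so Gamma^(alpha) = -((1+alpha)/2)*T.
alpha = 0, -(1+alpha)/2 = -0.5.
Gamma = -0.5 * -15.629809 = 7.8149

7.8149


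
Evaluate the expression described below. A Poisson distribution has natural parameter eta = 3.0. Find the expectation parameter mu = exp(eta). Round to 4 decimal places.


Expectation parameter for Poisson exponential family:
mu = exp(eta).
eta = 3.0.
mu = exp(3.0) = 20.0855

20.0855


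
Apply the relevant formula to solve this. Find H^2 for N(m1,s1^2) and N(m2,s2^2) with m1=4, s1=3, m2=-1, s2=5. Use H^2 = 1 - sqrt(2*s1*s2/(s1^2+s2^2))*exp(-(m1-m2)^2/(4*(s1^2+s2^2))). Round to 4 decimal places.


Squared Hellinger distance for Gaussians:
H^2 = 1 - sqrt(2*s1*s2/(s1^2+s2^2)) * exp(-(m1-m2)^2/(4*(s1^2+s2^2))).
s1^2 = 9, s2^2 = 25, s1^2+s2^2 = 34.
sqrt(2*3*5/(34)) = 0.939336.
(m1-m2)^2 = (5)^2 = 25.
exp(-25/(4*34)) = exp(-0.183824) = 0.832083.
H^2 = 1 - 0.939336*0.832083 = 0.2184

0.2184


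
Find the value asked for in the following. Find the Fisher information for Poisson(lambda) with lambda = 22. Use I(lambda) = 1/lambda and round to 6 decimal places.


Fisher information for Poisson: I(lambda) = 1/lambda.
lambda = 22.
I(lambda) = 1/22 = 0.045455

0.045455


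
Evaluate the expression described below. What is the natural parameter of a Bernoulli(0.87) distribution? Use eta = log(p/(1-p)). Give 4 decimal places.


Natural parameter for Bernoulli: eta = log(p/(1-p)).
p = 0.87, 1-p = 0.13.
p/(1-p) = 6.692308.
eta = log(6.692308) = 1.9010

1.9010


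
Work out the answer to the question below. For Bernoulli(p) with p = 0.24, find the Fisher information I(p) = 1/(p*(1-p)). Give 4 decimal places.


For Bernoulli(p), Fisher information is I(p) = 1/(p*(1-p)).
p = 0.24, 1-p = 0.76.
p*(1-p) = 0.1824.
I(p) = 1/0.1824 = 5.4825

5.4825


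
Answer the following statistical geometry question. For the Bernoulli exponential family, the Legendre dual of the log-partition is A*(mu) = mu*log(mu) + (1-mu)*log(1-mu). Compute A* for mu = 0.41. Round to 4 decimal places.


Legendre transform for Bernoulli:
A*(mu) = mu*log(mu) + (1-mu)*log(1-mu).
mu = 0.41, 1-mu = 0.59.
mu*log(mu) = 0.41*log(0.41) = -0.365555.
(1-mu)*log(1-mu) = 0.59*log(0.59) = -0.311303.
A* = -0.365555 + -0.311303 = -0.6769

-0.6769


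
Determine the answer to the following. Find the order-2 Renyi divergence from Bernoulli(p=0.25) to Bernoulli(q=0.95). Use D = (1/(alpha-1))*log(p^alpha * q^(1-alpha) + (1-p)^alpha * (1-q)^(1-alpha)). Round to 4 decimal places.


Renyi divergence of order alpha between Bernoulli distributions:
D = (1/(alpha-1))*log(p^alpha * q^(1-alpha) + (1-p)^alpha * (1-q)^(1-alpha)).
alpha = 2, p = 0.25, q = 0.95.
p^alpha * q^(1-alpha) = 0.25^2 * 0.95^-1 = 0.065789.
(1-p)^alpha * (1-q)^(1-alpha) = 0.75^2 * 0.05^-1 = 11.25.
sum = 0.065789 + 11.25 = 11.315789.
D = (1/1)*log(11.315789) = 2.4262

2.4262


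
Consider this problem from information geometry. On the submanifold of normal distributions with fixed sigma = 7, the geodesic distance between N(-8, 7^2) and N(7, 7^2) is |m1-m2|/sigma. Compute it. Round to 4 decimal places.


On the fixed-variance normal subfamily, geodesic distance = |m1-m2|/sigma.
|-8 - 7| = 15.
sigma = 7.
d = 15/7 = 2.1429

2.1429


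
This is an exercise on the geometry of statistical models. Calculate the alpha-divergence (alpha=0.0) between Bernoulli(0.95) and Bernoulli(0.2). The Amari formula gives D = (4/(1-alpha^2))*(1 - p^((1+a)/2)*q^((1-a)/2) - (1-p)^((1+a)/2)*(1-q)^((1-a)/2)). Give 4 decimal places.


Amari alpha-divergence:
D = (4/(1-alpha^2))*(1 - p^((1+a)/2)*q^((1-a)/2) - (1-p)^((1+a)/2)*(1-q)^((1-a)/2)).
alpha = 0.0, p = 0.95, q = 0.2.
e1 = (1+alpha)/2 = 0.5, e2 = (1-alpha)/2 = 0.5.
t1 = p^e1 * q^e2 = 0.95^0.5 * 0.2^0.5 = 0.43589.
t2 = (1-p)^e1 * (1-q)^e2 = 0.05^0.5 * 0.8^0.5 = 0.2.
4/(1-alpha^2) = 4.0.
D = 4.0*(1 - 0.43589 - 0.2) = 1.4564

1.4564


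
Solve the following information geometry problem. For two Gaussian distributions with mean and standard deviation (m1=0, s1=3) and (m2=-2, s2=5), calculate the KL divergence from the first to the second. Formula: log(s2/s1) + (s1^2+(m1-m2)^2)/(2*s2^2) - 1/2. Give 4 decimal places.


KL divergence between normal distributions:
KL = log(s2/s1) + (s1^2 + (m1-m2)^2)/(2*s2^2) - 1/2.
log(5/3) = 0.510826.
(3^2 + (0--2)^2)/(2*5^2) = (9 + 4)/50 = 0.26.
KL = 0.510826 + 0.26 - 0.5 = 0.2708

0.2708


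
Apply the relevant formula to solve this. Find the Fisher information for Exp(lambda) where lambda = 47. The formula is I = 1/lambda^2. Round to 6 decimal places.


Fisher information for exponential: I(lambda) = 1/lambda^2.
lambda = 47, lambda^2 = 2209.
I = 1/2209 = 0.000453

0.000453


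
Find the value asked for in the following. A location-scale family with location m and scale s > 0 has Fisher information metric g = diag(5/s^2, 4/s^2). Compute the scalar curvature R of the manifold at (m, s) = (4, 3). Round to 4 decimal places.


The metric has the form g = (A dm^2 + B ds^2)/s^2 with A = 5, B = 4.
Substitute u = sqrt(A/B)*m: g = B*(du^2 + ds^2)/s^2, i.e. B times the
Poincare upper half-plane metric, which has constant Gaussian curvature -1.
Scaling a 2D metric by a constant c divides the Gaussian curvature by c,
so K = -1/B = -1/(4) = -0.2500 everywhere (the point (m, s) = (4, 3) is irrelevant:
the curvature is constant).
Scalar curvature in dimension 2: R = 2K = -2/(4) = -0.5000.

-0.5000


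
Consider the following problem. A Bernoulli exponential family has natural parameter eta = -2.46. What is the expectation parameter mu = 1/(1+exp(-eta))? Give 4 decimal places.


Dual coordinate (expectation parameter) for Bernoulli:
mu = 1/(1+exp(-eta)).
eta = -2.46.
exp(-eta) = exp(2.46) = 11.704812.
mu = 1/(1+11.704812) = 0.0787

0.0787


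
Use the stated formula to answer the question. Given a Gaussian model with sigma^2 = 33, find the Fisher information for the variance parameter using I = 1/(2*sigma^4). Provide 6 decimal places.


Fisher information for variance: I(sigma^2) = 1/(2*sigma^4).
sigma^2 = 33, so sigma^4 = 1089.
I = 1/(2*1089) = 1/2178 = 0.000459

0.000459


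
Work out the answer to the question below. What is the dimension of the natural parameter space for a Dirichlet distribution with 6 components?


Exponential family dimension calculation:
Dirichlet with 6 components has 6 natural parameters.

6


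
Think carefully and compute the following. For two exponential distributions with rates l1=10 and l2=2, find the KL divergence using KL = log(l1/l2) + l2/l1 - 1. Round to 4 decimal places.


KL divergence for exponential family:
KL = log(l1/l2) + l2/l1 - 1.
log(10/2) = 1.609438.
2/10 = 0.2.
KL = 1.609438 + 0.2 - 1 = 0.8094

0.8094


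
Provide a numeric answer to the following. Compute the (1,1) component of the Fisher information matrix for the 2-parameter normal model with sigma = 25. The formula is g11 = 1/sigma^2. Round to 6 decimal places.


For the 2-parameter normal family, the Fisher metric has:
  g11 = 1/sigma^2, g22 = 2/sigma^2.
sigma = 25, sigma^2 = 625.
g11 = 0.001600

0.001600


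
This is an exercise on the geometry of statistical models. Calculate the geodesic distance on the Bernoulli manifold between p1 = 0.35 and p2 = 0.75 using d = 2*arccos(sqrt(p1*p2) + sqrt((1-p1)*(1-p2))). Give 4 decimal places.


Geodesic distance on Bernoulli manifold:
d(p1,p2) = 2*arccos(sqrt(p1*p2) + sqrt((1-p1)*(1-p2))).
sqrt(p1*p2) = sqrt(0.35*0.75) = 0.512348.
sqrt((1-p1)*(1-p2)) = sqrt(0.65*0.25) = 0.403113.
arg = 0.512348 + 0.403113 = 0.91546.
d = 2*arccos(0.91546) = 0.8283

0.8283


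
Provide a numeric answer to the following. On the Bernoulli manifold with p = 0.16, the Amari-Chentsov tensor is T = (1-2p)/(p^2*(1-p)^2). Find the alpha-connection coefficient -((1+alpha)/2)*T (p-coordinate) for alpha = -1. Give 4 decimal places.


Skewness (Amari-Chentsov) tensor: T = (1-2p)/(p^2*(1-p)^2).
p = 0.16, 1-2p = 0.68, p^2 = 0.0256, (1-p)^2 = 0.7056.
T = 0.68/(0.0256 * 0.7056) = 37.645266.
In the p-coordinate, Gamma^(alpha) = Gamma^(0) - (alpha/2)*T with Gamma^(0) = (1/2)*g'(p) = -T/2,
so Gamma^(alpha) = -((1+alpha)/2)*T.
alpha = -1, -(1+alpha)/2 = 0.0.
Gamma = 0.0 * 37.645266 = 0.0000

0.0000


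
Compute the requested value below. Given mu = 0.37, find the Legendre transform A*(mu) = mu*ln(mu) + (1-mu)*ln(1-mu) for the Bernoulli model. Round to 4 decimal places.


Legendre transform for Bernoulli:
A*(mu) = mu*log(mu) + (1-mu)*log(1-mu).
mu = 0.37, 1-mu = 0.63.
mu*log(mu) = 0.37*log(0.37) = -0.367873.
(1-mu)*log(1-mu) = 0.63*log(0.63) = -0.291082.
A* = -0.367873 + -0.291082 = -0.6590

-0.6590


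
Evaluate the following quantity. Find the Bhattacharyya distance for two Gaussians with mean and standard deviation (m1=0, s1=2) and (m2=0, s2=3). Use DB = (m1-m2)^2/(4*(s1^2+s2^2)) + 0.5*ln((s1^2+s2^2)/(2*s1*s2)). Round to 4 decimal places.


Bhattacharyya distance between two Gaussians:
DB = (m1-m2)^2/(4*(s1^2+s2^2)) + (1/2)*ln((s1^2+s2^2)/(2*s1*s2)).
(m1-m2)^2 = (0)^2 = 0.
s1^2+s2^2 = 4 + 9 = 13.
term1 = 0/52 = 0.0.
term2 = 0.5*ln(13/12.0) = 0.040021.
DB = 0.0 + 0.040021 = 0.0400

0.0400


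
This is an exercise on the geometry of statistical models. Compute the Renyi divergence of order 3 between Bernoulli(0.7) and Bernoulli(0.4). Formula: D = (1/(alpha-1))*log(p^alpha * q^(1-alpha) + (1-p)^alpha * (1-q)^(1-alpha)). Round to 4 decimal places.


Renyi divergence of order alpha between Bernoulli distributions:
D = (1/(alpha-1))*log(p^alpha * q^(1-alpha) + (1-p)^alpha * (1-q)^(1-alpha)).
alpha = 3, p = 0.7, q = 0.4.
p^alpha * q^(1-alpha) = 0.7^3 * 0.4^-2 = 2.14375.
(1-p)^alpha * (1-q)^(1-alpha) = 0.3^3 * 0.6^-2 = 0.075.
sum = 2.14375 + 0.075 = 2.21875.
D = (1/2)*log(2.21875) = 0.3985

0.3985


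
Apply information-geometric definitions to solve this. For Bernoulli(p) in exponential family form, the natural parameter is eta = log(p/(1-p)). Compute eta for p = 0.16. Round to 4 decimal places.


Natural parameter for Bernoulli: eta = log(p/(1-p)).
p = 0.16, 1-p = 0.84.
p/(1-p) = 0.190476.
eta = log(0.190476) = -1.6582

-1.6582


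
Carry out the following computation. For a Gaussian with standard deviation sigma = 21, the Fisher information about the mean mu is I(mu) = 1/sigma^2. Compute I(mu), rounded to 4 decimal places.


The Fisher information for the mean of a normal distribution is I(mu) = 1/sigma^2.
sigma = 21, so sigma^2 = 441.
I(mu) = 1/441 = 0.0023

0.0023


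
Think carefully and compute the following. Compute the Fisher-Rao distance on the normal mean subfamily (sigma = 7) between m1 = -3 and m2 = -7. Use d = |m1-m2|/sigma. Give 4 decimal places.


On the fixed-variance normal subfamily, geodesic distance = |m1-m2|/sigma.
|-3 - -7| = 4.
sigma = 7.
d = 4/7 = 0.5714

0.5714


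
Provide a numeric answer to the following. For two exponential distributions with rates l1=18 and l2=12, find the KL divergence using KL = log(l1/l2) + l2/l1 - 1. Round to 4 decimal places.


KL divergence for exponential family:
KL = log(l1/l2) + l2/l1 - 1.
log(18/12) = 0.405465.
12/18 = 0.666667.
KL = 0.405465 + 0.666667 - 1 = 0.0721

0.0721


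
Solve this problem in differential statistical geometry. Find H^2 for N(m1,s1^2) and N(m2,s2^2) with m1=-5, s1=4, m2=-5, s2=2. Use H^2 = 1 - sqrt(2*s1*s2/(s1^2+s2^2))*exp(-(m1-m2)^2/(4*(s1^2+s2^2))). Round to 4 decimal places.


Squared Hellinger distance for Gaussians:
H^2 = 1 - sqrt(2*s1*s2/(s1^2+s2^2)) * exp(-(m1-m2)^2/(4*(s1^2+s2^2))).
s1^2 = 16, s2^2 = 4, s1^2+s2^2 = 20.
sqrt(2*4*2/(20)) = 0.894427.
(m1-m2)^2 = (0)^2 = 0.
exp(-0/(4*20)) = exp(0.0) = 1.0.
H^2 = 1 - 0.894427*1.0 = 0.1056

0.1056


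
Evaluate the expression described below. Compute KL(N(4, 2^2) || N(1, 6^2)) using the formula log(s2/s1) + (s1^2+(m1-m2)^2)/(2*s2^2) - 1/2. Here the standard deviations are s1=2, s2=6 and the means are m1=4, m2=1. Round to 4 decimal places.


KL divergence between normal distributions:
KL = log(s2/s1) + (s1^2 + (m1-m2)^2)/(2*s2^2) - 1/2.
log(6/2) = 1.098612.
(2^2 + (4-1)^2)/(2*6^2) = (4 + 9)/72 = 0.180556.
KL = 1.098612 + 0.180556 - 0.5 = 0.7792

0.7792


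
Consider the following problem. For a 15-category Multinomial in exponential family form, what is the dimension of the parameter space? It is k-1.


Exponential family dimension calculation:
For Multinomial with k=15 categories, dim = k-1 = 14.

14


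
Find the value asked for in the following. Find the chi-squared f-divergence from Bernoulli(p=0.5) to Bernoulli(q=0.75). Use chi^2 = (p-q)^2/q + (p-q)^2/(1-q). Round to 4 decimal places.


Chi-squared divergence between Bernoulli distributions:
chi^2 = (p-q)^2/q + (p-q)^2/(1-q).
p = 0.5, q = 0.75, p-q = -0.25.
(p-q)^2 = 0.0625.
term1 = 0.0625/0.75 = 0.083333.
term2 = 0.0625/0.25 = 0.25.
chi^2 = 0.083333 + 0.25 = 0.3333

0.3333


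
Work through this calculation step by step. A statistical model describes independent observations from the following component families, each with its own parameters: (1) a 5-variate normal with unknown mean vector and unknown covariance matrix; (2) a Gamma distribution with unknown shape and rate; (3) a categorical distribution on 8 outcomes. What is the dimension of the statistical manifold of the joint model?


The dimension of a statistical manifold equals the number of free
(independent) real parameters of the model. For a product of independent
blocks the parameter counts add.
- 5-variate normal: 5 (mean) + 5*6/2 = 15 (symmetric covariance) = 20.
- Gamma (shape, rate): 2.
- categorical on 8 outcomes (probabilities sum to 1): 8-1 = 7.
Total = 20 + 2 + 7 = 29.
Dimension = 29

29


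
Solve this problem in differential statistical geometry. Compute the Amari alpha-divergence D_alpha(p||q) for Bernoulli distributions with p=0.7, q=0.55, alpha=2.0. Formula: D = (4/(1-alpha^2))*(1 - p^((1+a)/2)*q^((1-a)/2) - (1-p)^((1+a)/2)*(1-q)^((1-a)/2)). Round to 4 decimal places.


Amari alpha-divergence:
D = (4/(1-alpha^2))*(1 - p^((1+a)/2)*q^((1-a)/2) - (1-p)^((1+a)/2)*(1-q)^((1-a)/2)).
alpha = 2.0, p = 0.7, q = 0.55.
e1 = (1+alpha)/2 = 1.5, e2 = (1-alpha)/2 = -0.5.
t1 = p^e1 * q^e2 = 0.7^1.5 * 0.55^-0.5 = 0.789707.
t2 = (1-p)^e1 * (1-q)^e2 = 0.3^1.5 * 0.45^-0.5 = 0.244949.
4/(1-alpha^2) = -1.333333.
D = -1.333333*(1 - 0.789707 - 0.244949) = 0.0462

0.0462


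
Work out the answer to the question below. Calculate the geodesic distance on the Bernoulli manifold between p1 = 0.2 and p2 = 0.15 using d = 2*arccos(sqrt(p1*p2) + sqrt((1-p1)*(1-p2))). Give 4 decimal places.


Geodesic distance on Bernoulli manifold:
d(p1,p2) = 2*arccos(sqrt(p1*p2) + sqrt((1-p1)*(1-p2))).
sqrt(p1*p2) = sqrt(0.2*0.15) = 0.173205.
sqrt((1-p1)*(1-p2)) = sqrt(0.8*0.85) = 0.824621.
arg = 0.173205 + 0.824621 = 0.997826.
d = 2*arccos(0.997826) = 0.1319

0.1319


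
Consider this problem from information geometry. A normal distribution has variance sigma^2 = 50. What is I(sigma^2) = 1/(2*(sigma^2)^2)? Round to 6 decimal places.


Fisher information for variance: I(sigma^2) = 1/(2*sigma^4).
sigma^2 = 50, so sigma^4 = 2500.
I = 1/(2*2500) = 1/5000 = 0.000200

0.000200


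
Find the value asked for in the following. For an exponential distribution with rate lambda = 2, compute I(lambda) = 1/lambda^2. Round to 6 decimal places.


Fisher information for exponential: I(lambda) = 1/lambda^2.
lambda = 2, lambda^2 = 4.
I = 1/4 = 0.250000

0.250000


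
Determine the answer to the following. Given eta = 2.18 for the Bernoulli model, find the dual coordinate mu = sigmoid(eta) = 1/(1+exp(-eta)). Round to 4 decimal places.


Dual coordinate (expectation parameter) for Bernoulli:
mu = 1/(1+exp(-eta)).
eta = 2.18.
exp(-eta) = exp(-2.18) = 0.113042.
mu = 1/(1+0.113042) = 0.8984

0.8984


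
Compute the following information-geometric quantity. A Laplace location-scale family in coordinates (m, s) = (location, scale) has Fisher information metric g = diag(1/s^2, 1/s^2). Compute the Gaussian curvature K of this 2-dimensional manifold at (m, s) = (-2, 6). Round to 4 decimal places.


The metric has the form g = (A dm^2 + B ds^2)/s^2 with A = 1, B = 1.
Substitute u = sqrt(A/B)*m: g = B*(du^2 + ds^2)/s^2, i.e. B times the
Poincare upper half-plane metric, which has constant Gaussian curvature -1.
Scaling a 2D metric by a constant c divides the Gaussian curvature by c,
so K = -1/B = -1/(1) = -1.0000 everywhere (the point (m, s) = (-2, 6) is irrelevant:
the curvature is constant).
The requested Gaussian curvature is K = -1.0000.

-1.0000


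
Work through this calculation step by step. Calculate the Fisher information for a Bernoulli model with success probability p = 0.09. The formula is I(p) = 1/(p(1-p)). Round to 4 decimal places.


For Bernoulli(p), Fisher information is I(p) = 1/(p*(1-p)).
p = 0.09, 1-p = 0.91.
p*(1-p) = 0.0819.
I(p) = 1/0.0819 = 12.2100

12.2100


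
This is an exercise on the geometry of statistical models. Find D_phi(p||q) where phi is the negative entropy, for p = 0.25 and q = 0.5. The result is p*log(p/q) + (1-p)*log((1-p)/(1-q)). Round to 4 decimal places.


Bregman divergence with negative entropy generator:
D = p*log(p/q) + (1-p)*log((1-p)/(1-q)).
p = 0.25, q = 0.5.
p*log(p/q) = 0.25*log(0.25/0.5) = -0.173287.
(1-p)*log((1-p)/(1-q)) = 0.75*log(0.75/0.5) = 0.304099.
D = -0.173287 + 0.304099 = 0.1308

0.1308


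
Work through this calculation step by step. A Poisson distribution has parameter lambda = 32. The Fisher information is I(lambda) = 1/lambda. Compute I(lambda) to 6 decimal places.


Fisher information for Poisson: I(lambda) = 1/lambda.
lambda = 32.
I(lambda) = 1/32 = 0.031250

0.031250


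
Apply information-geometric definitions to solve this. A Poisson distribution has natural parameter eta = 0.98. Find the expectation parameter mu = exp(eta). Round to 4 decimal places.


Expectation parameter for Poisson exponential family:
mu = exp(eta).
eta = 0.98.
mu = exp(0.98) = 2.6645

2.6645


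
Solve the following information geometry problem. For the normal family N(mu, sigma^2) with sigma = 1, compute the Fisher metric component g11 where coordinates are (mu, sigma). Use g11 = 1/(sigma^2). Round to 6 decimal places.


For the 2-parameter normal family, the Fisher metric has:
  g11 = 1/sigma^2, g22 = 2/sigma^2.
sigma = 1, sigma^2 = 1.
g11 = 1.000000

1.000000


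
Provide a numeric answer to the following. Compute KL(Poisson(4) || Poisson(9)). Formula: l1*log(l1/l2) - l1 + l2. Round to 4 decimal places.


KL divergence for Poisson:
KL = l1*log(l1/l2) - l1 + l2.
l1 = 4, l2 = 9.
log(4/9) = -0.81093.
l1*log(l1/l2) = 4 * -0.81093 = -3.243721.
KL = -3.243721 - 4 + 9 = 1.7563

1.7563


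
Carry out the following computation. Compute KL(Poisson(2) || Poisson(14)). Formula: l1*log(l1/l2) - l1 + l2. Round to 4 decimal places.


KL divergence for Poisson:
KL = l1*log(l1/l2) - l1 + l2.
l1 = 2, l2 = 14.
log(2/14) = -1.94591.
l1*log(l1/l2) = 2 * -1.94591 = -3.89182.
KL = -3.89182 - 2 + 14 = 8.1082

8.1082


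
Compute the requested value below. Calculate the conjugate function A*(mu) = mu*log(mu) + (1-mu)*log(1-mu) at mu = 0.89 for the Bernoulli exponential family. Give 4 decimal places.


Legendre transform for Bernoulli:
A*(mu) = mu*log(mu) + (1-mu)*log(1-mu).
mu = 0.89, 1-mu = 0.11.
mu*log(mu) = 0.89*log(0.89) = -0.103715.
(1-mu)*log(1-mu) = 0.11*log(0.11) = -0.2428.
A* = -0.103715 + -0.2428 = -0.3465

-0.3465


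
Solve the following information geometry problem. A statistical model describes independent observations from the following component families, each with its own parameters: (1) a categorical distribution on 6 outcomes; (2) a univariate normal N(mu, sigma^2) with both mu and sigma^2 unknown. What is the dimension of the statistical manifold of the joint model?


The dimension of a statistical manifold equals the number of free
(independent) real parameters of the model. For a product of independent
blocks the parameter counts add.
- categorical on 6 outcomes (probabilities sum to 1): 6-1 = 5.
- normal (mu, sigma^2): 2.
Total = 5 + 2 = 7.
Dimension = 7

7


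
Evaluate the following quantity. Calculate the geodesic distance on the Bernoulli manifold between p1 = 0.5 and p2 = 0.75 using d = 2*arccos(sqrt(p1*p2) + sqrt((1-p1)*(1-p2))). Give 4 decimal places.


Geodesic distance on Bernoulli manifold:
d(p1,p2) = 2*arccos(sqrt(p1*p2) + sqrt((1-p1)*(1-p2))).
sqrt(p1*p2) = sqrt(0.5*0.75) = 0.612372.
sqrt((1-p1)*(1-p2)) = sqrt(0.5*0.25) = 0.353553.
arg = 0.612372 + 0.353553 = 0.965926.
d = 2*arccos(0.965926) = 0.5236

0.5236


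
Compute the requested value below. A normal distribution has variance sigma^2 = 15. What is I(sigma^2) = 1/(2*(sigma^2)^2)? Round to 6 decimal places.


Fisher information for variance: I(sigma^2) = 1/(2*sigma^4).
sigma^2 = 15, so sigma^4 = 225.
I = 1/(2*225) = 1/450 = 0.002222

0.002222


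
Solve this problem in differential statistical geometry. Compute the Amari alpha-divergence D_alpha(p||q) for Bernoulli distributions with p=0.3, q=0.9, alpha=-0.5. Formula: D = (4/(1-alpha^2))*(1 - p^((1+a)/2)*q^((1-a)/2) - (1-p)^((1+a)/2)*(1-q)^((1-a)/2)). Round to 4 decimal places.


Amari alpha-divergence:
D = (4/(1-alpha^2))*(1 - p^((1+a)/2)*q^((1-a)/2) - (1-p)^((1+a)/2)*(1-q)^((1-a)/2)).
alpha = -0.5, p = 0.3, q = 0.9.
e1 = (1+alpha)/2 = 0.25, e2 = (1-alpha)/2 = 0.75.
t1 = p^e1 * q^e2 = 0.3^0.25 * 0.9^0.75 = 0.683852.
t2 = (1-p)^e1 * (1-q)^e2 = 0.7^0.25 * 0.1^0.75 = 0.162658.
4/(1-alpha^2) = 5.333333.
D = 5.333333*(1 - 0.683852 - 0.162658) = 0.8186

0.8186


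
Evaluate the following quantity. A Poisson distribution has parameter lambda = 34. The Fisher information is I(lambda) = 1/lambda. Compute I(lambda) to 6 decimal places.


Fisher information for Poisson: I(lambda) = 1/lambda.
lambda = 34.
I(lambda) = 1/34 = 0.029412

0.029412


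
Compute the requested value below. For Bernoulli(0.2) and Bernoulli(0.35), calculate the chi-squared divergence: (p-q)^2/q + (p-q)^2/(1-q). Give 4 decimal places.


Chi-squared divergence between Bernoulli distributions:
chi^2 = (p-q)^2/q + (p-q)^2/(1-q).
p = 0.2, q = 0.35, p-q = -0.15.
(p-q)^2 = 0.0225.
term1 = 0.0225/0.35 = 0.064286.
term2 = 0.0225/0.65 = 0.034615.
chi^2 = 0.064286 + 0.034615 = 0.0989

0.0989


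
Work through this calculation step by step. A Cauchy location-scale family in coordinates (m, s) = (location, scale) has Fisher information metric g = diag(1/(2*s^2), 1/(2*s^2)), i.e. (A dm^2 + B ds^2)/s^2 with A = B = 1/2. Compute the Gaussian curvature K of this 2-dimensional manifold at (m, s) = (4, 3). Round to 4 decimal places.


The metric has the form g = (A dm^2 + B ds^2)/s^2 with A = 1/2, B = 1/2.
Substitute u = sqrt(A/B)*m: g = B*(du^2 + ds^2)/s^2, i.e. B times the
Poincare upper half-plane metric, which has constant Gaussian curvature -1.
Scaling a 2D metric by a constant c divides the Gaussian curvature by c,
so K = -1/B = -1/(1/2) = -2.0000 everywhere (the point (m, s) = (4, 3) is irrelevant:
the curvature is constant).
The requested Gaussian curvature is K = -2.0000.

-2.0000
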